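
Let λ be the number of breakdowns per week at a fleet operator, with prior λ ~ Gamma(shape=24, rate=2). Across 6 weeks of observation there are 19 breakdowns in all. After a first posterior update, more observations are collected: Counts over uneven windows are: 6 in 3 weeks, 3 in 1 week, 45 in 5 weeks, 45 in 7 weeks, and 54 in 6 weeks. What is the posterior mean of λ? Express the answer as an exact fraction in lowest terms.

Total count 19 over total exposure 6 weeks.
After the first batch: Gamma(24 + 19, 2 + 6) = Gamma(43, 8).
Total count: 6 + 3 + 45 + 45 + 54 = 153.
Total exposure: 3 + 1 + 5 + 7 + 6 = 22 weeks.
After the second batch: Gamma(43 + 153, 8 + 22) = Gamma(196, 30).
Posterior mean = α'/β' = 196/30 = 98/15.

98/15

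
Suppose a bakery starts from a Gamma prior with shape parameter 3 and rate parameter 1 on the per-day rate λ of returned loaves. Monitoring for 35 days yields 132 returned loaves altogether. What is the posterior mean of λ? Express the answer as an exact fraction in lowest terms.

15/4

Total count 132 over total exposure 35 days.
The Gamma prior is conjugate for the Poisson rate, so λ | data ~ Gamma(3+132, 1+35) = Gamma(135, 36).
Posterior mean = α'/β' = 135/36 = 15/4.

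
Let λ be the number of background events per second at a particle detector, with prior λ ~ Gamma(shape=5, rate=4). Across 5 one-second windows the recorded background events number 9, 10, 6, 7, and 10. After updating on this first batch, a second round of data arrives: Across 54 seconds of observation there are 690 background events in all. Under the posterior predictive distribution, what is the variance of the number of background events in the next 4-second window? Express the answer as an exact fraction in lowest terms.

197516/3969

Total count: 9 + 10 + 6 + 7 + 10 = 42.
Total exposure: 5 seconds.
After the first batch: Gamma(5 + 42, 4 + 5) = Gamma(47, 9).
Total count 690 over total exposure 54 seconds.
After the second batch: Gamma(47 + 690, 9 + 54) = Gamma(737, 63).
The posterior predictive for a window of length T is Negative Binomial with variance T·α'·(β'+T)/β'² = 4·737·67/3969 = 197516/3969.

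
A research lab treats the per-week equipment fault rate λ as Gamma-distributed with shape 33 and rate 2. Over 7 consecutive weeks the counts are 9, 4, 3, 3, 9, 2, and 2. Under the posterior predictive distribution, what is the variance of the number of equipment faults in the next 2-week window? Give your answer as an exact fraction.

1430/81

Total count: 9 + 4 + 3 + 3 + 9 + 2 + 2 = 32.
Total exposure: 7 weeks.
Conjugate update: add total count to the shape and total exposure to the rate, giving Gamma(65, 9).
The posterior predictive for a window of length T is Negative Binomial with variance T·α'·(β'+T)/β'² = 2·65·11/81 = 1430/81.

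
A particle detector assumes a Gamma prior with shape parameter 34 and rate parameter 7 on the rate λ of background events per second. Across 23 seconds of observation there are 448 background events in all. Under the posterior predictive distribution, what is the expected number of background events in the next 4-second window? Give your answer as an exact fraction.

Total count 448 over total exposure 23 seconds.
By Gamma–Poisson conjugacy, the posterior is Gamma(α + Σx, β + Σt) = Gamma(34 + 448, 7 + 23) = Gamma(482, 30).
Predictive mean over a 4-second window = T·E[λ|data] = 4·482/30 = 964/15.

964/15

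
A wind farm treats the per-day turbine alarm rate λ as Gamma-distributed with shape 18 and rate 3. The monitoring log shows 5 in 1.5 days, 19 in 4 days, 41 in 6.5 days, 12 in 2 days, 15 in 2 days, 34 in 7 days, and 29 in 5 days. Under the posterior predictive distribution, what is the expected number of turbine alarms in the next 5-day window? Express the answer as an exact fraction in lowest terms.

865/31

Total count: 5 + 19 + 41 + 12 + 15 + 34 + 29 = 155.
Total exposure: 1.5 + 4 + 6.5 + 2 + 2 + 7 + 5 = 28 days.
Gamma(α, β) with Poisson data over total exposure Σt gives posterior Gamma(α+Σx, β+Σt) = Gamma(173, 31).
Predictive mean over a 5-day window = T·E[λ|data] = 5·173/31 = 865/31.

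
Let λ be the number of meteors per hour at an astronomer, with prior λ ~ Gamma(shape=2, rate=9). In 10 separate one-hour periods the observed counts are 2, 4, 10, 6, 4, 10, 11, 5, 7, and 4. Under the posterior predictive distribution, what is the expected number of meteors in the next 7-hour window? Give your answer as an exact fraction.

Total count: 2 + 4 + 10 + 6 + 4 + 10 + 11 + 5 + 7 + 4 = 63.
Total exposure: 10 hours.
The Gamma prior is conjugate for the Poisson rate, so λ | data ~ Gamma(2+63, 9+10) = Gamma(65, 19).
Predictive mean over a 7-hour window = T·E[λ|data] = 7·65/19 = 455/19.

455/19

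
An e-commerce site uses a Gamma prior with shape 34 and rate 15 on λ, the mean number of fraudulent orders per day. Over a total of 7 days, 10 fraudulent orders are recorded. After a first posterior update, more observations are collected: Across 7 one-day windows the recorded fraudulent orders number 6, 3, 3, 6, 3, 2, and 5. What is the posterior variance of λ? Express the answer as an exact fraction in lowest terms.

Total count 10 over total exposure 7 days.
After the first batch: Gamma(34 + 10, 15 + 7) = Gamma(44, 22).
Total count: 6 + 3 + 3 + 6 + 3 + 2 + 5 = 28.
Total exposure: 7 days.
After the second batch: Gamma(44 + 28, 22 + 7) = Gamma(72, 29).
Posterior variance = α'/β'² = 72/841.

72/841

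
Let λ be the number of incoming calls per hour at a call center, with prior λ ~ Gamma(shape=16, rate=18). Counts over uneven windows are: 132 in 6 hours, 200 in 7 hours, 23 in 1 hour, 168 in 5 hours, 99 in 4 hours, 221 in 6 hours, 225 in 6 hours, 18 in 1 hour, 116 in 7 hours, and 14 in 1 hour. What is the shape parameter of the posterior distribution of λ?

1232

Total count: 132 + 200 + 23 + 168 + 99 + 221 + 225 + 18 + 116 + 14 = 1216.
Total exposure: 6 + 7 + 1 + 5 + 4 + 6 + 6 + 1 + 7 + 1 = 44 hours.
By Gamma–Poisson conjugacy, the posterior is Gamma(α + Σx, β + Σt) = Gamma(16 + 1216, 18 + 44) = Gamma(1232, 62).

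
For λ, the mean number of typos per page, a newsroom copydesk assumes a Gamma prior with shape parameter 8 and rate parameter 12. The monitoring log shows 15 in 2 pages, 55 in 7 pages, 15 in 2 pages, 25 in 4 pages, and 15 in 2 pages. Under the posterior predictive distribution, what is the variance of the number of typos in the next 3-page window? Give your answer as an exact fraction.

12768/841

Total count: 15 + 55 + 15 + 25 + 15 = 125.
Total exposure: 2 + 7 + 2 + 4 + 2 = 17 pages.
The Gamma prior is conjugate for the Poisson rate, so λ | data ~ Gamma(8+125, 12+17) = Gamma(133, 29).
The posterior predictive for a window of length T is Negative Binomial with variance T·α'·(β'+T)/β'² = 3·133·32/841 = 12768/841.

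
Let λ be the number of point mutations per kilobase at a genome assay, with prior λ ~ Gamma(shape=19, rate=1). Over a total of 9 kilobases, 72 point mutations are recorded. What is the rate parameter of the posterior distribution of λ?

Total count 72 over total exposure 9 kilobases.
By Gamma–Poisson conjugacy, the posterior is Gamma(α + Σx, β + Σt) = Gamma(19 + 72, 1 + 9) = Gamma(91, 10).

10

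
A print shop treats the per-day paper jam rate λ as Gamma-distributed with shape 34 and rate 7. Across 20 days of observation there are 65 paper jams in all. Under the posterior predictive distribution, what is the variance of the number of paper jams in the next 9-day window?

Total count 65 over total exposure 20 days.
Posterior: α' = 34 + 65 = 99, β' = 7 + 20 = 27.
The posterior predictive for a window of length T is Negative Binomial with variance T·α'·(β'+T)/β'² = 9·99·36/729 = 44.

44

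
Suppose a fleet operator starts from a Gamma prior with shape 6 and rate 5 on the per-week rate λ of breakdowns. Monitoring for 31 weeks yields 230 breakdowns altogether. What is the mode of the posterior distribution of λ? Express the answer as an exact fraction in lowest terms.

235/36

Total count 230 over total exposure 31 weeks.
Posterior: α' = 6 + 230 = 236, β' = 5 + 31 = 36.
Posterior mode = (α'−1)/β' = 235/36.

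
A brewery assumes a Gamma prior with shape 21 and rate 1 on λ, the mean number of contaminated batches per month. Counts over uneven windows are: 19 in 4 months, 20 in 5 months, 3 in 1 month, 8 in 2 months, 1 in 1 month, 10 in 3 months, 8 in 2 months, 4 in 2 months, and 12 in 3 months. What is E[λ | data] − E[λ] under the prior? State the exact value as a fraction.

-199/12

Total count: 19 + 20 + 3 + 8 + 1 + 10 + 8 + 4 + 12 = 85.
Total exposure: 4 + 5 + 1 + 2 + 1 + 3 + 2 + 2 + 3 = 23 months.
Posterior: α' = 21 + 85 = 106, β' = 1 + 23 = 24.
Posterior mean = 106/24 = 53/12; prior mean = 21/1 = 21. Difference = 53/12 − 21 = -199/12.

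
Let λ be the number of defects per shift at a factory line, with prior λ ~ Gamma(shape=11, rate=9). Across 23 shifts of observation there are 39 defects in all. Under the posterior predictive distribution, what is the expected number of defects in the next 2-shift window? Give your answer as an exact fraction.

25/8

Total count 39 over total exposure 23 shifts.
Posterior: α' = 11 + 39 = 50, β' = 9 + 23 = 32.
Predictive mean over a 2-shift window = T·E[λ|data] = 2·50/32 = 25/8.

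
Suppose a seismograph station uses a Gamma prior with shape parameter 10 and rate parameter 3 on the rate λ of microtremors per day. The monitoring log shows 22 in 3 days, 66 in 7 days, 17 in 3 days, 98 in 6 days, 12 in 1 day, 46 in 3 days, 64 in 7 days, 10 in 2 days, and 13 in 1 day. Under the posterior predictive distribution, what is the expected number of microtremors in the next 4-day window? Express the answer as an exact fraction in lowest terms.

Total count: 22 + 66 + 17 + 98 + 12 + 46 + 64 + 10 + 13 = 348.
Total exposure: 3 + 7 + 3 + 6 + 1 + 3 + 7 + 2 + 1 = 33 days.
By Gamma–Poisson conjugacy, the posterior is Gamma(α + Σx, β + Σt) = Gamma(10 + 348, 3 + 33) = Gamma(358, 36).
Predictive mean over a 4-day window = T·E[λ|data] = 4·358/36 = 358/9.

358/9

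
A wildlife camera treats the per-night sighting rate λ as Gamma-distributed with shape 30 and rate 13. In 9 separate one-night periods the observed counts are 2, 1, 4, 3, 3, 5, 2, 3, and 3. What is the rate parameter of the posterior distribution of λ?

Total count: 2 + 1 + 4 + 3 + 3 + 5 + 2 + 3 + 3 = 26.
Total exposure: 9 nights.
By Gamma–Poisson conjugacy, the posterior is Gamma(α + Σx, β + Σt) = Gamma(30 + 26, 13 + 9) = Gamma(56, 22).

22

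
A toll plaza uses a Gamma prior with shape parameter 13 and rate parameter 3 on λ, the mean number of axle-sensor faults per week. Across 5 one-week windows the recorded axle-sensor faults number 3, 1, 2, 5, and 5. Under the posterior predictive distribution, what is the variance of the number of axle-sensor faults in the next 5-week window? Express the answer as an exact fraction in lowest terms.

Total count: 3 + 1 + 2 + 5 + 5 = 16.
Total exposure: 5 weeks.
Gamma(α, β) with Poisson data over total exposure Σt gives posterior Gamma(α+Σx, β+Σt) = Gamma(29, 8).
The posterior predictive for a window of length T is Negative Binomial with variance T·α'·(β'+T)/β'² = 5·29·13/64 = 1885/64.

1885/64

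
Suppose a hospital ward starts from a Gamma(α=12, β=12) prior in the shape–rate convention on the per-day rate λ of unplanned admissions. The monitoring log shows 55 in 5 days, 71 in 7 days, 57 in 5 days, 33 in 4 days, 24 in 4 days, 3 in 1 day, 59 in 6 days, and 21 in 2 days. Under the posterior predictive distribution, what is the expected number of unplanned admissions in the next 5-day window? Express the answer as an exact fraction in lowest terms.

Total count: 55 + 71 + 57 + 33 + 24 + 3 + 59 + 21 = 323.
Total exposure: 5 + 7 + 5 + 4 + 4 + 1 + 6 + 2 = 34 days.
By Gamma–Poisson conjugacy, the posterior is Gamma(α + Σx, β + Σt) = Gamma(12 + 323, 12 + 34) = Gamma(335, 46).
Predictive mean over a 5-day window = T·E[λ|data] = 5·335/46 = 1675/46.

1675/46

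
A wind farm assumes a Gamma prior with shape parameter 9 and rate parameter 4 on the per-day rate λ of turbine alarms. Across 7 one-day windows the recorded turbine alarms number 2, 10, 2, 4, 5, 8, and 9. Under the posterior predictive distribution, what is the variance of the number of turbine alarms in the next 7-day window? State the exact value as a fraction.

6174/121

Total count: 2 + 10 + 2 + 4 + 5 + 8 + 9 = 40.
Total exposure: 7 days.
The Gamma prior is conjugate for the Poisson rate, so λ | data ~ Gamma(9+40, 4+7) = Gamma(49, 11).
The posterior predictive for a window of length T is Negative Binomial with variance T·α'·(β'+T)/β'² = 7·49·18/121 = 6174/121.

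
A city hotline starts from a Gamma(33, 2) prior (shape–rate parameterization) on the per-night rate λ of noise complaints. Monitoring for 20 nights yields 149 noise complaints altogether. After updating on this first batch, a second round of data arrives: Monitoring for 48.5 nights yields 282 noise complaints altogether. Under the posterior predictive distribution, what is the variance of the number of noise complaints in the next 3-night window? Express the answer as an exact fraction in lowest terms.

45472/2209

Total count 149 over total exposure 20 nights.
After the first batch: Gamma(33 + 149, 2 + 20) = Gamma(182, 22).
Total count 282 over total exposure 48.5 nights.
After the second batch: Gamma(182 + 282, 22 + 48.5) = Gamma(464, 141/2).
The posterior predictive for a window of length T is Negative Binomial with variance T·α'·(β'+T)/β'² = 3·464·(147/2)/(19881/4) = 45472/2209.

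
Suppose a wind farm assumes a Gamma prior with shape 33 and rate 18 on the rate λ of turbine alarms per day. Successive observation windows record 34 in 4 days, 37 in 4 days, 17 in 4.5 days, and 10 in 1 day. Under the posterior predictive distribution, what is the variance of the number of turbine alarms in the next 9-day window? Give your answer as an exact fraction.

Total count: 34 + 37 + 17 + 10 = 98.
Total exposure: 4 + 4 + 4.5 + 1 = 13.5 days.
Posterior: α' = 33 + 98 = 131, β' = 18 + 13.5 = 63/2.
The posterior predictive for a window of length T is Negative Binomial with variance T·α'·(β'+T)/β'² = 9·131·(81/2)/(3969/4) = 2358/49.

2358/49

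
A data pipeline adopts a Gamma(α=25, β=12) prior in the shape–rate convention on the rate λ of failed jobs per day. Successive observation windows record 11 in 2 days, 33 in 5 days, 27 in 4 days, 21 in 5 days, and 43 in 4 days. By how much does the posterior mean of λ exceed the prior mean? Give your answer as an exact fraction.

35/12

Total count: 11 + 33 + 27 + 21 + 43 = 135.
Total exposure: 2 + 5 + 4 + 5 + 4 = 20 days.
Posterior: α' = 25 + 135 = 160, β' = 12 + 20 = 32.
Posterior mean = 160/32 = 5; prior mean = 25/12 = 25/12. Difference = 5 − 25/12 = 35/12.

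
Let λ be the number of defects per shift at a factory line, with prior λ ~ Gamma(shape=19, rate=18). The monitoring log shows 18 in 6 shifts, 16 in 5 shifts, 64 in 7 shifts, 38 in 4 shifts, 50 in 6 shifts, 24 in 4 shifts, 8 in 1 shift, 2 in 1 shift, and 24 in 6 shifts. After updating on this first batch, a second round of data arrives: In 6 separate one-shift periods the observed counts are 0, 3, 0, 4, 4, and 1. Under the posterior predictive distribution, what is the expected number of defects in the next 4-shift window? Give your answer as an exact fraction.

275/16

Total count: 18 + 16 + 64 + 38 + 50 + 24 + 8 + 2 + 24 = 244.
Total exposure: 6 + 5 + 7 + 4 + 6 + 4 + 1 + 1 + 6 = 40 shifts.
After the first batch: Gamma(19 + 244, 18 + 40) = Gamma(263, 58).
Total count: 0 + 3 + 0 + 4 + 4 + 1 = 12.
Total exposure: 6 shifts.
After the second batch: Gamma(263 + 12, 58 + 6) = Gamma(275, 64).
Predictive mean over a 4-shift window = T·E[λ|data] = 4·275/64 = 275/16.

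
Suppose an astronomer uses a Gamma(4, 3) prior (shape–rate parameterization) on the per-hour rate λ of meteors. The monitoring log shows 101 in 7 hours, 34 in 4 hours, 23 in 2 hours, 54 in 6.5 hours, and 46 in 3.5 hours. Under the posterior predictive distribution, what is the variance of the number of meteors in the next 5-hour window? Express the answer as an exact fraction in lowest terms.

20305/338

Total count: 101 + 34 + 23 + 54 + 46 = 258.
Total exposure: 7 + 4 + 2 + 6.5 + 3.5 = 23 hours.
Gamma(α, β) with Poisson data over total exposure Σt gives posterior Gamma(α+Σx, β+Σt) = Gamma(262, 26).
The posterior predictive for a window of length T is Negative Binomial with variance T·α'·(β'+T)/β'² = 5·262·31/676 = 20305/338.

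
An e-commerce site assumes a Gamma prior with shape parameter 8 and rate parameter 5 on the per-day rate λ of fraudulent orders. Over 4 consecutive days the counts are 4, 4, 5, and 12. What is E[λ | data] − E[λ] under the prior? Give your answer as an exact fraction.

31/15

Total count: 4 + 4 + 5 + 12 = 25.
Total exposure: 4 days.
The Gamma prior is conjugate for the Poisson rate, so λ | data ~ Gamma(8+25, 5+4) = Gamma(33, 9).
Posterior mean = 33/9 = 11/3; prior mean = 8/5 = 8/5. Difference = 11/3 − 8/5 = 31/15.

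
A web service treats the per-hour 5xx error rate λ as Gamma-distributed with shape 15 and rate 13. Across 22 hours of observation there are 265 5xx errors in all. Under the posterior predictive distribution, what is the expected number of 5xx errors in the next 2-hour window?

16

Total count 265 over total exposure 22 hours.
Gamma(α, β) with Poisson data over total exposure Σt gives posterior Gamma(α+Σx, β+Σt) = Gamma(280, 35).
Predictive mean over a 2-hour window = T·E[λ|data] = 2·280/35 = 16.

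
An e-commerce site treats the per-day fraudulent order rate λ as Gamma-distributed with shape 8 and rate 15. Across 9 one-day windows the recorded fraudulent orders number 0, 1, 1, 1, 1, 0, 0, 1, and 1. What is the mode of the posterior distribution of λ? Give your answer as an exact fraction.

13/24

Total count: 0 + 1 + 1 + 1 + 1 + 0 + 0 + 1 + 1 = 6.
Total exposure: 9 days.
The Gamma prior is conjugate for the Poisson rate, so λ | data ~ Gamma(8+6, 15+9) = Gamma(14, 24).
Posterior mode = (α'−1)/β' = 13/24.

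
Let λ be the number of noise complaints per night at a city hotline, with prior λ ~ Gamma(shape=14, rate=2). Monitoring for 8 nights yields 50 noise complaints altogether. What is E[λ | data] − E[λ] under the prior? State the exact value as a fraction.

-3/5

Total count 50 over total exposure 8 nights.
Posterior: α' = 14 + 50 = 64, β' = 2 + 8 = 10.
Posterior mean = 64/10 = 32/5; prior mean = 14/2 = 7. Difference = 32/5 − 7 = -3/5.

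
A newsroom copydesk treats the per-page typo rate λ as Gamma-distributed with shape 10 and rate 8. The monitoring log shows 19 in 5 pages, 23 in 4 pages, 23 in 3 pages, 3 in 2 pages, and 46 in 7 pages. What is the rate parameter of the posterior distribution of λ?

Total count: 19 + 23 + 23 + 3 + 46 = 114.
Total exposure: 5 + 4 + 3 + 2 + 7 = 21 pages.
The Gamma prior is conjugate for the Poisson rate, so λ | data ~ Gamma(10+114, 8+21) = Gamma(124, 29).

29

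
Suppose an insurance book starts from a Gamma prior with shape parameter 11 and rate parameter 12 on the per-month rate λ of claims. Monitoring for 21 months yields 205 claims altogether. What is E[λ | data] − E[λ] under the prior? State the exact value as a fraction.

Total count 205 over total exposure 21 months.
By Gamma–Poisson conjugacy, the posterior is Gamma(α + Σx, β + Σt) = Gamma(11 + 205, 12 + 21) = Gamma(216, 33).
Posterior mean = 216/33 = 72/11; prior mean = 11/12 = 11/12. Difference = 72/11 − 11/12 = 743/132.

743/132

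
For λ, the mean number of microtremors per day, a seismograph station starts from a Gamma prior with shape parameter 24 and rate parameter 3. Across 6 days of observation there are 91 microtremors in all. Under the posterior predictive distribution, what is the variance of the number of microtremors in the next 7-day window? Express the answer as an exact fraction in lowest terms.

12880/81

Total count 91 over total exposure 6 days.
Posterior: α' = 24 + 91 = 115, β' = 3 + 6 = 9.
The posterior predictive for a window of length T is Negative Binomial with variance T·α'·(β'+T)/β'² = 7·115·16/81 = 12880/81.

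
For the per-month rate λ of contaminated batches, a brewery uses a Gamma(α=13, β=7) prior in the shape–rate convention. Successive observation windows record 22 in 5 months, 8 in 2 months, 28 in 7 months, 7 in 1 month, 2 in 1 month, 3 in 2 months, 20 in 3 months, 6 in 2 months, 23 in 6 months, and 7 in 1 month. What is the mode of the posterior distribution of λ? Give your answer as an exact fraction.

Total count: 22 + 8 + 28 + 7 + 2 + 3 + 20 + 6 + 23 + 7 = 126.
Total exposure: 5 + 2 + 7 + 1 + 1 + 2 + 3 + 2 + 6 + 1 = 30 months.
By Gamma–Poisson conjugacy, the posterior is Gamma(α + Σx, β + Σt) = Gamma(13 + 126, 7 + 30) = Gamma(139, 37).
Posterior mode = (α'−1)/β' = 138/37.

138/37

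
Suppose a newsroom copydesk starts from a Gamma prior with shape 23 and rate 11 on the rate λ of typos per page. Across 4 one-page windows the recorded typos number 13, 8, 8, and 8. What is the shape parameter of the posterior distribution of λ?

60

Total count: 13 + 8 + 8 + 8 = 37.
Total exposure: 4 pages.
Conjugate update: add total count to the shape and total exposure to the rate, giving Gamma(60, 15).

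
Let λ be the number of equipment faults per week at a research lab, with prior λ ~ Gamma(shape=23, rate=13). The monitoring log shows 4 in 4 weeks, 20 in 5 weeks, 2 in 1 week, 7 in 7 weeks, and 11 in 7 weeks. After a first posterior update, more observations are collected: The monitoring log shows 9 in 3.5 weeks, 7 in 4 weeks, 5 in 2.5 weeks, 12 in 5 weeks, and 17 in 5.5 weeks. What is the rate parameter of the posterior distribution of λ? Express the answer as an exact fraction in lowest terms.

Total count: 4 + 20 + 2 + 7 + 11 = 44.
Total exposure: 4 + 5 + 1 + 7 + 7 = 24 weeks.
After the first batch: Gamma(23 + 44, 13 + 24) = Gamma(67, 37).
Total count: 9 + 7 + 5 + 12 + 17 = 50.
Total exposure: 3.5 + 4 + 2.5 + 5 + 5.5 = 20.5 weeks.
After the second batch: Gamma(67 + 50, 37 + 20.5) = Gamma(117, 115/2).

115/2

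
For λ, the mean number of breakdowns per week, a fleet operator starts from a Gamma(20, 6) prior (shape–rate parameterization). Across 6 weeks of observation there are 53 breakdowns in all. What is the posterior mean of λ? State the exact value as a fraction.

73/12

Total count 53 over total exposure 6 weeks.
Posterior: α' = 20 + 53 = 73, β' = 6 + 6 = 12.
Posterior mean = α'/β' = 73/12.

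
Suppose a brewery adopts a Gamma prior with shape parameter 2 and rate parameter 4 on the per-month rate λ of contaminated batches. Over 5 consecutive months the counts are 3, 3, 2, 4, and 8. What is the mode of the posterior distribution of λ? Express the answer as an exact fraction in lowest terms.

Total count: 3 + 3 + 2 + 4 + 8 = 20.
Total exposure: 5 months.
The Gamma prior is conjugate for the Poisson rate, so λ | data ~ Gamma(2+20, 4+5) = Gamma(22, 9).
Posterior mode = (α'−1)/β' = 21/9 = 7/3.

7/3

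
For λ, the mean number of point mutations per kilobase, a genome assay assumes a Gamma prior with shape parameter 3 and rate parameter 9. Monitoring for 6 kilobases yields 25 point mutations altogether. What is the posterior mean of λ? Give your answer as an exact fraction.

28/15

Total count 25 over total exposure 6 kilobases.
Posterior: α' = 3 + 25 = 28, β' = 9 + 6 = 15.
Posterior mean = α'/β' = 28/15.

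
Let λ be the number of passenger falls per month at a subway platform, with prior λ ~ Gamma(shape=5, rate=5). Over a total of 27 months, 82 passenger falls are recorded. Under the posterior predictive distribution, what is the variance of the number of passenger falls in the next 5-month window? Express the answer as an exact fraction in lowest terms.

Total count 82 over total exposure 27 months.
Gamma(α, β) with Poisson data over total exposure Σt gives posterior Gamma(α+Σx, β+Σt) = Gamma(87, 32).
The posterior predictive for a window of length T is Negative Binomial with variance T·α'·(β'+T)/β'² = 5·87·37/1024 = 16095/1024.

16095/1024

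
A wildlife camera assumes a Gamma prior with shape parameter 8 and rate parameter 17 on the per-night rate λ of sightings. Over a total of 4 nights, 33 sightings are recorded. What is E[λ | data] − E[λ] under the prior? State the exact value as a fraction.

529/357

Total count 33 over total exposure 4 nights.
The Gamma prior is conjugate for the Poisson rate, so λ | data ~ Gamma(8+33, 17+4) = Gamma(41, 21).
Posterior mean = 41/21 = 41/21; prior mean = 8/17 = 8/17. Difference = 41/21 − 8/17 = 529/357.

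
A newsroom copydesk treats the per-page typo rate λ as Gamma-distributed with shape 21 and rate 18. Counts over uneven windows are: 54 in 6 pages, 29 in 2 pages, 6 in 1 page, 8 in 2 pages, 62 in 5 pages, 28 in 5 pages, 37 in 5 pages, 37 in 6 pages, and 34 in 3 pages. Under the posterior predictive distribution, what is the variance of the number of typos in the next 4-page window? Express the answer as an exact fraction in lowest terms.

Total count: 54 + 29 + 6 + 8 + 62 + 28 + 37 + 37 + 34 = 295.
Total exposure: 6 + 2 + 1 + 2 + 5 + 5 + 5 + 6 + 3 = 35 pages.
Gamma(α, β) with Poisson data over total exposure Σt gives posterior Gamma(α+Σx, β+Σt) = Gamma(316, 53).
The posterior predictive for a window of length T is Negative Binomial with variance T·α'·(β'+T)/β'² = 4·316·57/2809 = 72048/2809.

72048/2809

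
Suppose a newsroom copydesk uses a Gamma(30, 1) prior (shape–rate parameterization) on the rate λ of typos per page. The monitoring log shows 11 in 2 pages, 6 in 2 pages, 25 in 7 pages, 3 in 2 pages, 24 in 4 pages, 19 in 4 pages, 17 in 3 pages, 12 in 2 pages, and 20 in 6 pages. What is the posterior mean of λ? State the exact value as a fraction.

167/33

Total count: 11 + 6 + 25 + 3 + 24 + 19 + 17 + 12 + 20 = 137.
Total exposure: 2 + 2 + 7 + 2 + 4 + 4 + 3 + 2 + 6 = 32 pages.
Gamma(α, β) with Poisson data over total exposure Σt gives posterior Gamma(α+Σx, β+Σt) = Gamma(167, 33).
Posterior mean = α'/β' = 167/33.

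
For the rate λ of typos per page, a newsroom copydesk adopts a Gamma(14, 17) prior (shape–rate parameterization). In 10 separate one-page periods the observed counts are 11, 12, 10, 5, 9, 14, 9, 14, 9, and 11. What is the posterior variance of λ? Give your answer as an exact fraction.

Total count: 11 + 12 + 10 + 5 + 9 + 14 + 9 + 14 + 9 + 11 = 104.
Total exposure: 10 pages.
Posterior: α' = 14 + 104 = 118, β' = 17 + 10 = 27.
Posterior variance = α'/β'² = 118/729.

118/729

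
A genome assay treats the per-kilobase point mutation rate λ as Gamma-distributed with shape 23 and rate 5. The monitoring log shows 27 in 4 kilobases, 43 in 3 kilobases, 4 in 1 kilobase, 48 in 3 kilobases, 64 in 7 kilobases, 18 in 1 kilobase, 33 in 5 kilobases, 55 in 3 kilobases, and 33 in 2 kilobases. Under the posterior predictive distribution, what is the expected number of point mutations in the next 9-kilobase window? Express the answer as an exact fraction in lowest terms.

1566/17

Total count: 27 + 43 + 4 + 48 + 64 + 18 + 33 + 55 + 33 = 325.
Total exposure: 4 + 3 + 1 + 3 + 7 + 1 + 5 + 3 + 2 = 29 kilobases.
The Gamma prior is conjugate for the Poisson rate, so λ | data ~ Gamma(23+325, 5+29) = Gamma(348, 34).
Predictive mean over a 9-kilobase window = T·E[λ|data] = 9·348/34 = 1566/17.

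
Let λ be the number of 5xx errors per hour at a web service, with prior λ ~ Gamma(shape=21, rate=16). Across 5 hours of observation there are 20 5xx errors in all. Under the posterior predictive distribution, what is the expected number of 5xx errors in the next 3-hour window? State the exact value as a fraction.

41/7

Total count 20 over total exposure 5 hours.
Posterior: α' = 21 + 20 = 41, β' = 16 + 5 = 21.
Predictive mean over a 3-hour window = T·E[λ|data] = 3·41/21 = 41/7.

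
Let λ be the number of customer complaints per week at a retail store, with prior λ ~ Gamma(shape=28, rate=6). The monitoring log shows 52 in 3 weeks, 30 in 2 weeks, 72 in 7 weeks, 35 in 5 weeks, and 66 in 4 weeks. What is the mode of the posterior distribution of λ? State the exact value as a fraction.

94/9

Total count: 52 + 30 + 72 + 35 + 66 = 255.
Total exposure: 3 + 2 + 7 + 5 + 4 = 21 weeks.
Gamma(α, β) with Poisson data over total exposure Σt gives posterior Gamma(α+Σx, β+Σt) = Gamma(283, 27).
Posterior mode = (α'−1)/β' = 282/27 = 94/9.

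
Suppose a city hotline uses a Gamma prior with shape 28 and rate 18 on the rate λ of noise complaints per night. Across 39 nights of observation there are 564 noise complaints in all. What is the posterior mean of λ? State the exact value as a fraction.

592/57

Total count 564 over total exposure 39 nights.
Gamma(α, β) with Poisson data over total exposure Σt gives posterior Gamma(α+Σx, β+Σt) = Gamma(592, 57).
Posterior mean = α'/β' = 592/57.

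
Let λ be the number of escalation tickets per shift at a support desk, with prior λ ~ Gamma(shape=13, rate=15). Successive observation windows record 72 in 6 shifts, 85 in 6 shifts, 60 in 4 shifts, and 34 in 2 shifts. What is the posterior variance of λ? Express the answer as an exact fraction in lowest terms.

8/33

Total count: 72 + 85 + 60 + 34 = 251.
Total exposure: 6 + 6 + 4 + 2 = 18 shifts.
Posterior: α' = 13 + 251 = 264, β' = 15 + 18 = 33.
Posterior variance = α'/β'² = 264/1089 = 8/33.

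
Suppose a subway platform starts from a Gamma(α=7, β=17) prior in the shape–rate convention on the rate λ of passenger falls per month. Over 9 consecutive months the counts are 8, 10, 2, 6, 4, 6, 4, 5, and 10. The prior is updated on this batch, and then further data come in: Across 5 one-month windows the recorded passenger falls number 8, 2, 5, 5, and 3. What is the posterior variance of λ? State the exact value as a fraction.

Total count: 8 + 10 + 2 + 6 + 4 + 6 + 4 + 5 + 10 = 55.
Total exposure: 9 months.
After the first batch: Gamma(7 + 55, 17 + 9) = Gamma(62, 26).
Total count: 8 + 2 + 5 + 5 + 3 = 23.
Total exposure: 5 months.
After the second batch: Gamma(62 + 23, 26 + 5) = Gamma(85, 31).
Posterior variance = α'/β'² = 85/961.

85/961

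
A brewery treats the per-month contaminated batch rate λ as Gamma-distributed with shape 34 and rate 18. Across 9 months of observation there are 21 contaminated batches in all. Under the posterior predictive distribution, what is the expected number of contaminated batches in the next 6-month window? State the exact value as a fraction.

Total count 21 over total exposure 9 months.
Posterior: α' = 34 + 21 = 55, β' = 18 + 9 = 27.
Predictive mean over a 6-month window = T·E[λ|data] = 6·55/27 = 110/9.

110/9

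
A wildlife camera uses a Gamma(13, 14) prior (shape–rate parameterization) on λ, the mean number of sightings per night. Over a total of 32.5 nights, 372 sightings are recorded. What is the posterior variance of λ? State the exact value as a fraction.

Total count 372 over total exposure 32.5 nights.
Posterior: α' = 13 + 372 = 385, β' = 14 + 32.5 = 93/2.
Posterior variance = α'/β'² = 385/(8649/4) = 1540/8649.

1540/8649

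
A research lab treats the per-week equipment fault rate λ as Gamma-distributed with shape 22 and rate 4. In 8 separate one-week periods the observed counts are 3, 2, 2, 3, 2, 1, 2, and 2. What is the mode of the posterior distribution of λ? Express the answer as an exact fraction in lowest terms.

Total count: 3 + 2 + 2 + 3 + 2 + 1 + 2 + 2 = 17.
Total exposure: 8 weeks.
By Gamma–Poisson conjugacy, the posterior is Gamma(α + Σx, β + Σt) = Gamma(22 + 17, 4 + 8) = Gamma(39, 12).
Posterior mode = (α'−1)/β' = 38/12 = 19/6.

19/6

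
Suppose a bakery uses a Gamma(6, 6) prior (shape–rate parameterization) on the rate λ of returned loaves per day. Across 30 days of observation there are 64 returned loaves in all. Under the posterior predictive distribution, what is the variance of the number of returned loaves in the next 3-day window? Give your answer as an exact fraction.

455/72

Total count 64 over total exposure 30 days.
By Gamma–Poisson conjugacy, the posterior is Gamma(α + Σx, β + Σt) = Gamma(6 + 64, 6 + 30) = Gamma(70, 36).
The posterior predictive for a window of length T is Negative Binomial with variance T·α'·(β'+T)/β'² = 3·70·39/1296 = 455/72.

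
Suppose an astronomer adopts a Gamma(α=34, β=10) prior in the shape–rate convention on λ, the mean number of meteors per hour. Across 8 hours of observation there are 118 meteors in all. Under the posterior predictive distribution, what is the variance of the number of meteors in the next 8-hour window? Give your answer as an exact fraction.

7904/81

Total count 118 over total exposure 8 hours.
The Gamma prior is conjugate for the Poisson rate, so λ | data ~ Gamma(34+118, 10+8) = Gamma(152, 18).
The posterior predictive for a window of length T is Negative Binomial with variance T·α'·(β'+T)/β'² = 8·152·26/324 = 7904/81.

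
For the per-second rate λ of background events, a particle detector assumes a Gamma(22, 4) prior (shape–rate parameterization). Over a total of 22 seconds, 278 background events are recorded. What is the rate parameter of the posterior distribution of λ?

26

Total count 278 over total exposure 22 seconds.
By Gamma–Poisson conjugacy, the posterior is Gamma(α + Σx, β + Σt) = Gamma(22 + 278, 4 + 22) = Gamma(300, 26).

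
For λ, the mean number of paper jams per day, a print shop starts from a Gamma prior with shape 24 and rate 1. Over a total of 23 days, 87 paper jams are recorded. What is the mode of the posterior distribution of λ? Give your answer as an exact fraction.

55/12

Total count 87 over total exposure 23 days.
Posterior: α' = 24 + 87 = 111, β' = 1 + 23 = 24.
Posterior mode = (α'−1)/β' = 110/24 = 55/12.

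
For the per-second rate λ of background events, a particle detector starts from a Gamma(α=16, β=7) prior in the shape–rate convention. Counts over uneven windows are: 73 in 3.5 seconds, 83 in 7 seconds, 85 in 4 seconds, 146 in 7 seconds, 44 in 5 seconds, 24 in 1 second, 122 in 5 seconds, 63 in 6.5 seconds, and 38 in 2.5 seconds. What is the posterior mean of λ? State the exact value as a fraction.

Total count: 73 + 83 + 85 + 146 + 44 + 24 + 122 + 63 + 38 = 678.
Total exposure: 3.5 + 7 + 4 + 7 + 5 + 1 + 5 + 6.5 + 2.5 = 41.5 seconds.
Posterior: α' = 16 + 678 = 694, β' = 7 + 41.5 = 97/2.
Posterior mean = α'/β' = 694/(97/2) = 1388/97.

1388/97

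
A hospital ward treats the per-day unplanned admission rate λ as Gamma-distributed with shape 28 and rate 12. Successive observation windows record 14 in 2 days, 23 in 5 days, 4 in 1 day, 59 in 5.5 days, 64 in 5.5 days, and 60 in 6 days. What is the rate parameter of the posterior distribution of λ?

Total count: 14 + 23 + 4 + 59 + 64 + 60 = 224.
Total exposure: 2 + 5 + 1 + 5.5 + 5.5 + 6 = 25 days.
Gamma(α, β) with Poisson data over total exposure Σt gives posterior Gamma(α+Σx, β+Σt) = Gamma(252, 37).

37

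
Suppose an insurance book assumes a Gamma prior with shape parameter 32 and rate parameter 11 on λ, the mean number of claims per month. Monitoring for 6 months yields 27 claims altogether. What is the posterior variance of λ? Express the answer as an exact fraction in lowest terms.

Total count 27 over total exposure 6 months.
Gamma(α, β) with Poisson data over total exposure Σt gives posterior Gamma(α+Σx, β+Σt) = Gamma(59, 17).
Posterior variance = α'/β'² = 59/289.

59/289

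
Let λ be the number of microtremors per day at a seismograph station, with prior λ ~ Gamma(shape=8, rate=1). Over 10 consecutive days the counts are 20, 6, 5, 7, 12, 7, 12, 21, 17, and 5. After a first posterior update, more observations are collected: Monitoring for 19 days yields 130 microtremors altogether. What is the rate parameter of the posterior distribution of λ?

30

Total count: 20 + 6 + 5 + 7 + 12 + 7 + 12 + 21 + 17 + 5 = 112.
Total exposure: 10 days.
After the first batch: Gamma(8 + 112, 1 + 10) = Gamma(120, 11).
Total count 130 over total exposure 19 days.
After the second batch: Gamma(120 + 130, 11 + 19) = Gamma(250, 30).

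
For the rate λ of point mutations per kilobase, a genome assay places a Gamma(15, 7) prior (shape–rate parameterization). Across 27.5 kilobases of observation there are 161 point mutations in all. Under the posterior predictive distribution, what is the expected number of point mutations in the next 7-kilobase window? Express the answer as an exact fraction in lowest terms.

2464/69

Total count 161 over total exposure 27.5 kilobases.
Gamma(α, β) with Poisson data over total exposure Σt gives posterior Gamma(α+Σx, β+Σt) = Gamma(176, 69/2).
Predictive mean over a 7-kilobase window = T·E[λ|data] = 7·176/(69/2) = 2464/69.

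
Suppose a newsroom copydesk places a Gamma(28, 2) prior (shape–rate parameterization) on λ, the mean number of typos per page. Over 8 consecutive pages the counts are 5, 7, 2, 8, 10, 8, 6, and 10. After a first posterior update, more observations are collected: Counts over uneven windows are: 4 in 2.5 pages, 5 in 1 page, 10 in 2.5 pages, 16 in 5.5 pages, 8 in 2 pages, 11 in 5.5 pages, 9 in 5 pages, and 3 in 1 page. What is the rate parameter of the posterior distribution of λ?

35

Total count: 5 + 7 + 2 + 8 + 10 + 8 + 6 + 10 = 56.
Total exposure: 8 pages.
After the first batch: Gamma(28 + 56, 2 + 8) = Gamma(84, 10).
Total count: 4 + 5 + 10 + 16 + 8 + 11 + 9 + 3 = 66.
Total exposure: 2.5 + 1 + 2.5 + 5.5 + 2 + 5.5 + 5 + 1 = 25 pages.
After the second batch: Gamma(84 + 66, 10 + 25) = Gamma(150, 35).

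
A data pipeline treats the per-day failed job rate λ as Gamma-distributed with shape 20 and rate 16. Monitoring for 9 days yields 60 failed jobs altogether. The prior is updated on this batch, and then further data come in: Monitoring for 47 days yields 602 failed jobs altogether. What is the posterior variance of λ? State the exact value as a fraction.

341/2592

Total count 60 over total exposure 9 days.
After the first batch: Gamma(20 + 60, 16 + 9) = Gamma(80, 25).
Total count 602 over total exposure 47 days.
After the second batch: Gamma(80 + 602, 25 + 47) = Gamma(682, 72).
Posterior variance = α'/β'² = 682/5184 = 341/2592.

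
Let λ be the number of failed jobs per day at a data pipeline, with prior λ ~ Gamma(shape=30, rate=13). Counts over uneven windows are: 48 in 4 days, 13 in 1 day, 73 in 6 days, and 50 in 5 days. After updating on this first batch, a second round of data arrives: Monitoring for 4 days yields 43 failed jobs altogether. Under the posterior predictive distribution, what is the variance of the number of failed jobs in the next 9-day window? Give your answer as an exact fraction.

Total count: 48 + 13 + 73 + 50 = 184.
Total exposure: 4 + 1 + 6 + 5 = 16 days.
After the first batch: Gamma(30 + 184, 13 + 16) = Gamma(214, 29).
Total count 43 over total exposure 4 days.
After the second batch: Gamma(214 + 43, 29 + 4) = Gamma(257, 33).
The posterior predictive for a window of length T is Negative Binomial with variance T·α'·(β'+T)/β'² = 9·257·42/1089 = 10794/121.

10794/121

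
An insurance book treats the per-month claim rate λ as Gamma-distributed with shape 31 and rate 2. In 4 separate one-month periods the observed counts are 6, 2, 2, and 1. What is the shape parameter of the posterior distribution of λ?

42

Total count: 6 + 2 + 2 + 1 = 11.
Total exposure: 4 months.
By Gamma–Poisson conjugacy, the posterior is Gamma(α + Σx, β + Σt) = Gamma(31 + 11, 2 + 4) = Gamma(42, 6).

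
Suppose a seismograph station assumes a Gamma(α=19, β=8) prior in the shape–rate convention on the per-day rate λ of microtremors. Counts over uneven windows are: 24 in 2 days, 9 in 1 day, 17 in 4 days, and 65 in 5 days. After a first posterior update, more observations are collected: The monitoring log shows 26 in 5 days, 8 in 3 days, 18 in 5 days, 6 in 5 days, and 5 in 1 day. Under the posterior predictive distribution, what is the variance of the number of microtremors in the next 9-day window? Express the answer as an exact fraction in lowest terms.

Total count: 24 + 9 + 17 + 65 = 115.
Total exposure: 2 + 1 + 4 + 5 = 12 days.
After the first batch: Gamma(19 + 115, 8 + 12) = Gamma(134, 20).
Total count: 26 + 8 + 18 + 6 + 5 = 63.
Total exposure: 5 + 3 + 5 + 5 + 1 = 19 days.
After the second batch: Gamma(134 + 63, 20 + 19) = Gamma(197, 39).
The posterior predictive for a window of length T is Negative Binomial with variance T·α'·(β'+T)/β'² = 9·197·48/1521 = 9456/169.

9456/169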